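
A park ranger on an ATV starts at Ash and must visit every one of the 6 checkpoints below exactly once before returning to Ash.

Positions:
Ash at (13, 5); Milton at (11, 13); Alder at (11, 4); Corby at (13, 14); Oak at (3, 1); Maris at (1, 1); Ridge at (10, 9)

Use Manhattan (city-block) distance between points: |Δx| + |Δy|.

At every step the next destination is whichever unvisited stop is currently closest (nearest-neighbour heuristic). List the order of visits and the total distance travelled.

Total distance 58 via the nearest-neighbour route Ash → Alder → Ridge → Milton → Corby → Oak → Maris → Ash.

From Ash: distances to unvisited — Alder=3, Ridge=7, Corby=9, Milton=10, Oak=14, Maris=16. Nearest is Alder (3).
From Alder: distances to unvisited — Ridge=6, Milton=9, Oak=11, Corby=12, Maris=13. Nearest is Ridge (6).
From Ridge: distances to unvisited — Milton=5, Corby=8, Oak=15, Maris=17. Nearest is Milton (5).
From Milton: distances to unvisited — Corby=3, Oak=20, Maris=22. Nearest is Corby (3).
From Corby: distances to unvisited — Oak=23, Maris=25. Nearest is Oak (23).
From Oak: distances to unvisited — Maris=2. Nearest is Maris (2).
Return Maris→Ash: 16.
Total = 3 + 6 + 5 + 3 + 23 + 2 + 16 = 58.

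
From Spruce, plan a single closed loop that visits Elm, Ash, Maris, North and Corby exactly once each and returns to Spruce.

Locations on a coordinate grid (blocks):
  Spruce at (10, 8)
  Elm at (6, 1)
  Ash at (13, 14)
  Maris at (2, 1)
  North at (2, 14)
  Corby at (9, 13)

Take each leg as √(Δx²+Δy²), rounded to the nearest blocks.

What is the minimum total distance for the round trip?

There are 60 distinct closed tours to check (reversals are equivalent).
Spruce→Elm→Ash→Maris→North→Corby→Spruce: 8+15+17+13+7+5 = 65
Spruce→Elm→Ash→Maris→Corby→North→Spruce: 8+15+17+14+7+10 = 71
Spruce→Elm→Ash→North→Maris→Corby→Spruce: 8+15+11+13+14+5 = 66
Spruce→Elm→Ash→North→Corby→Maris→Spruce: 8+15+11+7+14+11 = 66
Spruce→Elm→Ash→Corby→Maris→North→Spruce: 8+15+4+14+13+10 = 64
Spruce→Elm→Ash→Corby→North→Maris→Spruce: 8+15+4+7+13+11 = 58
Spruce→Elm→Maris→Ash→North→Corby→Spruce: 8+4+17+11+7+5 = 52
Spruce→Elm→Maris→Ash→Corby→North→Spruce: 8+4+17+4+7+10 = 50
Spruce→Elm→Maris→North→Ash→Corby→Spruce: 8+4+13+11+4+5 = 45
Spruce→Elm→Maris→North→Corby→Ash→Spruce: 8+4+13+7+4+7 = 43
Spruce→Elm→Maris→Corby→Ash→North→Spruce: 8+4+14+4+11+10 = 51
Spruce→Elm→Maris→Corby→North→Ash→Spruce: 8+4+14+7+11+7 = 51
Spruce→Elm→North→Ash→Maris→Corby→Spruce: 8+14+11+17+14+5 = 69
Spruce→Elm→North→Ash→Corby→Maris→Spruce: 8+14+11+4+14+11 = 62
… (46 more)
The minimum is 43.
One optimal route: Spruce → Elm → Maris → North → Corby → Ash → Spruce (or its reverse).

Shortest round trip = 43 blocks.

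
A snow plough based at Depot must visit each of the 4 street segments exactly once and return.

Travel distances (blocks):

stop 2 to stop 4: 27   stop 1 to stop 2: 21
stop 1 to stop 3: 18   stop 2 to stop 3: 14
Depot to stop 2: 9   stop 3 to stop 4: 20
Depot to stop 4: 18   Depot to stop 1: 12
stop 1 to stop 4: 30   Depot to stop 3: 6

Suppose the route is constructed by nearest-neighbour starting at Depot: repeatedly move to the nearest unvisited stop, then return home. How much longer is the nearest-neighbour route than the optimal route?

Depot: stop 3=6, stop 2=9, stop 1=12, stop 4=18 ⇒ stop 3
stop 3: stop 2=14, stop 1=18, stop 4=20 ⇒ stop 2
stop 2: stop 1=21, stop 4=27 ⇒ stop 1
stop 1: stop 4=30 ⇒ stop 4
NN route Depot → stop 3 → stop 2 → stop 1 → stop 4 → Depot costs 89.
Optimal: Depot → stop 1 → stop 2 → stop 3 → stop 4 → Depot costs 85 (by enumerating all 12 distinct tours).
Excess = 89 − 85 = 4.

Excess over optimum: 4 blocks.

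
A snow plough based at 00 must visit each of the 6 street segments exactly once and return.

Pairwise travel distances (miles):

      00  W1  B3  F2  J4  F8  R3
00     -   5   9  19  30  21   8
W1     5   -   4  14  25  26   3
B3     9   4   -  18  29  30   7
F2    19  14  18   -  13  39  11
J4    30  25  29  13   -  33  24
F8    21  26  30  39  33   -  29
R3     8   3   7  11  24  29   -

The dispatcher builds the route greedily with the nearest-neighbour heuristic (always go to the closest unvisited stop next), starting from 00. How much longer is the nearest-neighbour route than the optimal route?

The nearest-neighbour route is 6 miles longer than optimal.

From 00: W1=5, R3=8, B3=9, F2=19, F8=21, J4=30 → choose W1 (5).
From W1: R3=3, B3=4, F2=14, J4=25, F8=26 → choose R3 (3).
From R3: B3=7, F2=11, J4=24, F8=29 → choose B3 (7).
From B3: F2=18, J4=29, F8=30 → choose F2 (18).
From F2: J4=13, F8=39 → choose J4 (13).
From J4: F8=33 → choose F8 (33).
NN route 00 → W1 → R3 → B3 → F2 → J4 → F8 → 00 costs 100.
Optimal: 00 → W1 → B3 → R3 → F2 → J4 → F8 → 00 costs 94 (by enumerating all 360 distinct tours).
Excess = 100 − 94 = 6.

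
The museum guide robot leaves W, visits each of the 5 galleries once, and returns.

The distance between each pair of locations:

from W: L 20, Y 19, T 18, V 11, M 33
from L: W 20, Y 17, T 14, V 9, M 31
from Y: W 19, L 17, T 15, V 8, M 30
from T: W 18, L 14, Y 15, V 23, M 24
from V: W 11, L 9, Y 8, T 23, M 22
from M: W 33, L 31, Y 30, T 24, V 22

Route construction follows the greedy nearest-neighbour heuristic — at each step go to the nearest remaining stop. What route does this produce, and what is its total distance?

At W the remaining stops are V 11, T 18, Y 19, L 20, M 33; go to V.
At V the remaining stops are Y 8, L 9, M 22, T 23; go to Y.
At Y the remaining stops are T 15, L 17, M 30; go to T.
At T the remaining stops are L 14, M 24; go to L.
At L the remaining stops are M 31; go to M.
Return M→W: 33.
Total = 11 + 8 + 15 + 14 + 31 + 33 = 112.

Total distance 112 via the nearest-neighbour route W → V → Y → T → L → M → W.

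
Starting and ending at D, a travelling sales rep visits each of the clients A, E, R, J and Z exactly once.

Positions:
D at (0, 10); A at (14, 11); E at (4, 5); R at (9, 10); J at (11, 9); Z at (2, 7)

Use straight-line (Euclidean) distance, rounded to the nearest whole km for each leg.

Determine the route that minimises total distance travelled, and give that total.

33 km — the shortest possible round trip.

There are 60 distinct closed tours to check (reversals are equivalent).
D→A→E→R→J→Z→D: 14+12+7+2+9+4 = 48
D→A→E→R→Z→J→D: 14+12+7+8+9+11 = 61
D→A→E→J→R→Z→D: 14+12+8+2+8+4 = 48
D→A→E→J→Z→R→D: 14+12+8+9+8+9 = 60
D→A→E→Z→R→J→D: 14+12+3+8+2+11 = 50
D→A→E→Z→J→R→D: 14+12+3+9+2+9 = 49
D→A→R→E→J→Z→D: 14+5+7+8+9+4 = 47
D→A→R→E→Z→J→D: 14+5+7+3+9+11 = 49
D→A→R→J→E→Z→D: 14+5+2+8+3+4 = 36
D→A→R→J→Z→E→D: 14+5+2+9+3+6 = 39
D→A→R→Z→E→J→D: 14+5+8+3+8+11 = 49
D→A→R→Z→J→E→D: 14+5+8+9+8+6 = 50
D→A→J→E→R→Z→D: 14+4+8+7+8+4 = 45
D→A→J→E→Z→R→D: 14+4+8+3+8+9 = 46
… (46 more)
D→R→A→J→E→Z→D: 9+5+4+8+3+4 = 33  ← best
The minimum is 33.
One optimal route: D → R → A → J → E → Z → D (or its reverse).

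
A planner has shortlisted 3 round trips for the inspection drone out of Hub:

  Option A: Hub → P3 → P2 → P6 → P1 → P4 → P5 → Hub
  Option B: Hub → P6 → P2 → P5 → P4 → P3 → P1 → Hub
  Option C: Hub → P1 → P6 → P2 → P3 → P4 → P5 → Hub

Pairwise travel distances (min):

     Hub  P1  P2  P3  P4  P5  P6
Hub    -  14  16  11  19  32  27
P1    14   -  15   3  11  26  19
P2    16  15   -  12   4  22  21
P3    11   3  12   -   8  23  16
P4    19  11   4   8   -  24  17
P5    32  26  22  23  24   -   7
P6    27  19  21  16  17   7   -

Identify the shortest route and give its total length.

Option A: 11 + 12 + 21 + 19 + 11 + 24 + 32 = 130
Option B: 27 + 21 + 22 + 24 + 8 + 3 + 14 = 119
Option C: 14 + 19 + 21 + 12 + 8 + 24 + 32 = 130

119 min — Option B is the shortest.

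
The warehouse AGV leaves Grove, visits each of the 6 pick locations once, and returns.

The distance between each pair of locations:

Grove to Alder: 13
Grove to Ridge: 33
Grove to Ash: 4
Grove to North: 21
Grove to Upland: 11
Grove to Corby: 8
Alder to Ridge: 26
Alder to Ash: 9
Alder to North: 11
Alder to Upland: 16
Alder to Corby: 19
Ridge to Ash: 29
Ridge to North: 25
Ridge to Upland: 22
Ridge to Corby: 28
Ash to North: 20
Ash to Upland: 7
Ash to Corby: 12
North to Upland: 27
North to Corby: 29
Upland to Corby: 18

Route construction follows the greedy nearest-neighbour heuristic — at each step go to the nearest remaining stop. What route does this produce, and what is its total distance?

From Grove: distances to unvisited — Ash=4, Corby=8, Upland=11, Alder=13, North=21, Ridge=33. Nearest is Ash (4).
From Ash: distances to unvisited — Upland=7, Alder=9, Corby=12, North=20, Ridge=29. Nearest is Upland (7).
From Upland: distances to unvisited — Alder=16, Corby=18, Ridge=22, North=27. Nearest is Alder (16).
From Alder: distances to unvisited — North=11, Corby=19, Ridge=26. Nearest is North (11).
From North: distances to unvisited — Ridge=25, Corby=29. Nearest is Ridge (25).
From Ridge: distances to unvisited — Corby=28. Nearest is Corby (28).
Return Corby→Grove: 8.
Total = 4 + 7 + 16 + 11 + 25 + 28 + 8 = 99.

99 along Grove → Ash → Upland → Alder → North → Ridge → Corby → Grove.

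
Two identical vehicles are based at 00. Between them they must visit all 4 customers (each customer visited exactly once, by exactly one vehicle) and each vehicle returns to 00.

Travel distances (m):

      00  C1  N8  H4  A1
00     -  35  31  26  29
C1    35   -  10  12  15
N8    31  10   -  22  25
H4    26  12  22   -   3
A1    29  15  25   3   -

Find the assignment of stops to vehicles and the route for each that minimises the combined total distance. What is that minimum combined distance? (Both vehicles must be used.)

Try each way of splitting the stops between the two vehicles (each non-empty) and, for each split, find the best tour for each vehicle:
  {C1} + {N8, H4, A1}: 70 + 85 = 155
  {N8} + {C1, H4, A1}: 62 + 79 = 141
  {C1, N8} + {H4, A1}: 76 + 58 = 134
  {H4} + {C1, N8, A1}: 52 + 85 = 137
  {C1, H4} + {N8, A1}: 73 + 85 = 158
  {N8, H4} + {C1, A1}: 79 + 79 = 158
  … (7 splits in total)
Best: vehicle 1 00 → C1 → N8 → 00 = 76; vehicle 2 00 → H4 → A1 → 00 = 58; combined 134.

Minimum combined distance: 134 m.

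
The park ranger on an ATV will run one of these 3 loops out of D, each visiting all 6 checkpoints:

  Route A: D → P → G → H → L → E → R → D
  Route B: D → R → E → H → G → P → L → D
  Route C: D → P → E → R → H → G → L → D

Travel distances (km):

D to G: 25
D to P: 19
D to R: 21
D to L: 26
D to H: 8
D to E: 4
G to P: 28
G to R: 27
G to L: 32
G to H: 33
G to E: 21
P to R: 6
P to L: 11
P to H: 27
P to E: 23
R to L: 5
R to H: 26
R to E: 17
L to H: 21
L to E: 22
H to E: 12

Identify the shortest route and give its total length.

Route A: 19 + 28 + 33 + 21 + 22 + 17 + 21 = 161
Route B: 21 + 17 + 12 + 33 + 28 + 11 + 26 = 148
Route C: 19 + 23 + 17 + 26 + 33 + 32 + 26 = 176

Shortest is Route B, total 148 km.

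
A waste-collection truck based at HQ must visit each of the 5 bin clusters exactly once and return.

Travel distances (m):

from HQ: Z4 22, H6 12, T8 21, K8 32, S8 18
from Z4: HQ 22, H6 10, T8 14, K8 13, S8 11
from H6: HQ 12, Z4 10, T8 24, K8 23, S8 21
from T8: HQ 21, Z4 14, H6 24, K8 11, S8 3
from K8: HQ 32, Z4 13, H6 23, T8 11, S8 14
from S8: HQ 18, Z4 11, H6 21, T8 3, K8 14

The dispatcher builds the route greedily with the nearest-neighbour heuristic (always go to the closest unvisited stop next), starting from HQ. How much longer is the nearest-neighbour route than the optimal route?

HQ: H6=12, S8=18, T8=21, Z4=22, K8=32 ⇒ H6
H6: Z4=10, S8=21, K8=23, T8=24 ⇒ Z4
Z4: S8=11, K8=13, T8=14 ⇒ S8
S8: T8=3, K8=14 ⇒ T8
T8: K8=11 ⇒ K8
NN route HQ → H6 → Z4 → S8 → T8 → K8 → HQ costs 79.
Optimal: HQ → H6 → Z4 → K8 → T8 → S8 → HQ costs 67 (by enumerating all 60 distinct tours).
Excess = 79 − 67 = 12.

12 m longer than the optimal tour.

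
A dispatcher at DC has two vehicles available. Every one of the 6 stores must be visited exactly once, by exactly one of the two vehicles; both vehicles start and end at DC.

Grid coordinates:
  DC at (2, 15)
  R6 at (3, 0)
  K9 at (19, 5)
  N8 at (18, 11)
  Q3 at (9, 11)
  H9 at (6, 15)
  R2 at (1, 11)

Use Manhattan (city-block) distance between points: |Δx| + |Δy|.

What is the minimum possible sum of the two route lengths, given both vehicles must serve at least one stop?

Check every non-empty split of the stops between the two vehicles; for each half take its own optimal tour:
  {R6} + {K9, N8, Q3, H9, R2}: 32 + 56 = 88
  {K9} + {R6, N8, Q3, H9, R2}: 54 + 64 = 118
  {R6, K9} + {N8, Q3, H9, R2}: 64 + 42 = 106
  {N8} + {R6, K9, Q3, H9, R2}: 40 + 66 = 106
  {R6, N8} + {K9, Q3, H9, R2}: 62 + 56 = 118
  {K9, N8} + {R6, Q3, H9, R2}: 54 + 46 = 100
  … (31 splits in total)
  {H9} + {R6, K9, N8, Q3, R2}: 8 + 66 = 74  ← best
Best: vehicle 1 DC → H9 → DC = 8; vehicle 2 DC → R6 → K9 → N8 → Q3 → R2 → DC = 66; combined 74.

74 — the smallest possible combined total.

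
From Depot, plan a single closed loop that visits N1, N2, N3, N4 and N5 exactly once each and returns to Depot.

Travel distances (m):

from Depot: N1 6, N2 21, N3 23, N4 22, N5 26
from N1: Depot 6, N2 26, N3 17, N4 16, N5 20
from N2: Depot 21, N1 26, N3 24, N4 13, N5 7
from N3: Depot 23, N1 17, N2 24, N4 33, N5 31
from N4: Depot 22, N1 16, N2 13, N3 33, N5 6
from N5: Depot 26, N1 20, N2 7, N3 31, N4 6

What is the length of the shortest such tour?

Depot - N1 - N2 - N3 - N4 - N5 - Depot: 6+26+24+33+6+26 = 121
Depot - N1 - N2 - N3 - N5 - N4 - Depot: 6+26+24+31+6+22 = 115
Depot - N1 - N2 - N4 - N3 - N5 - Depot: 6+26+13+33+31+26 = 135
Depot - N1 - N2 - N4 - N5 - N3 - Depot: 6+26+13+6+31+23 = 105
Depot - N1 - N2 - N5 - N3 - N4 - Depot: 6+26+7+31+33+22 = 125
Depot - N1 - N2 - N5 - N4 - N3 - Depot: 6+26+7+6+33+23 = 101
Depot - N1 - N3 - N2 - N4 - N5 - Depot: 6+17+24+13+6+26 = 92
Depot - N1 - N3 - N2 - N5 - N4 - Depot: 6+17+24+7+6+22 = 82
Depot - N1 - N3 - N4 - N2 - N5 - Depot: 6+17+33+13+7+26 = 102
Depot - N1 - N3 - N4 - N5 - N2 - Depot: 6+17+33+6+7+21 = 90
Depot - N1 - N3 - N5 - N2 - N4 - Depot: 6+17+31+7+13+22 = 96
Depot - N1 - N3 - N5 - N4 - N2 - Depot: 6+17+31+6+13+21 = 94
Depot - N1 - N4 - N2 - N3 - N5 - Depot: 6+16+13+24+31+26 = 116
Depot - N1 - N4 - N2 - N5 - N3 - Depot: 6+16+13+7+31+23 = 96
… (46 more)
The minimum is 82.
One optimal route: Depot → N1 → N3 → N2 → N5 → N4 → Depot (or its reverse).

82 m — the shortest possible round trip.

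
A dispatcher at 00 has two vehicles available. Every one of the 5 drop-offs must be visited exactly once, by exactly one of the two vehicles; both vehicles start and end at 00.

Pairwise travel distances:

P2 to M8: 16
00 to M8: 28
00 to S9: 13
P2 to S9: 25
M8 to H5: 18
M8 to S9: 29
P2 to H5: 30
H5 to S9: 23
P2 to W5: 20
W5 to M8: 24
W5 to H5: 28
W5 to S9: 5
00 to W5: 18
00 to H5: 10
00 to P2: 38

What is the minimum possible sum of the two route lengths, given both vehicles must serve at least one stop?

Check every non-empty split of the stops between the two vehicles; for each half take its own optimal tour:
  {P2} + {W5, M8, H5, S9}: 76 + 70 = 146
  {W5} + {P2, M8, H5, S9}: 36 + 82 = 118
  {P2, W5} + {M8, H5, S9}: 76 + 70 = 146
  {M8} + {P2, W5, H5, S9}: 56 + 78 = 134
  {P2, M8} + {W5, H5, S9}: 82 + 56 = 138
  {W5, M8} + {P2, H5, S9}: 70 + 78 = 148
  … (15 splits in total)
  {H5} + {P2, W5, M8, S9}: 20 + 82 = 102  ← best
Best: vehicle 1 00 → H5 → 00 = 20; vehicle 2 00 → M8 → P2 → W5 → S9 → 00 = 82; combined 102.

102 — the smallest possible combined total.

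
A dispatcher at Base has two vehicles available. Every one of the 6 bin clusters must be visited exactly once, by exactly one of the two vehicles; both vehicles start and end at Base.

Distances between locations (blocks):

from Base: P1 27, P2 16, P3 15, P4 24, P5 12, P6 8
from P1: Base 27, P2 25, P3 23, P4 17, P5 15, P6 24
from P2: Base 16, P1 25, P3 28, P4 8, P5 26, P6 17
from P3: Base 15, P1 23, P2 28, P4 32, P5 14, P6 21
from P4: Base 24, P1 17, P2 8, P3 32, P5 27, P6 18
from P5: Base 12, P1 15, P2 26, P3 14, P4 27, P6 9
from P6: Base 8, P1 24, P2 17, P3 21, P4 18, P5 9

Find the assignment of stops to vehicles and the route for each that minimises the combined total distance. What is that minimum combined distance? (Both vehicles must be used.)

There are 2^5 − 1 = 31 ways to divide the 6 stops into two non-empty groups. For each, the best each vehicle can do is its own shortest tour through its group:
  {P1} + {P2, P3, P4, P5, P6}: 54 + 80 = 134
  {P2} + {P1, P3, P4, P5, P6}: 32 + 87 = 119
  {P1, P2} + {P3, P4, P5, P6}: 68 + 80 = 148
  {P3} + {P1, P2, P4, P5, P6}: 30 + 73 = 103
  {P1, P3} + {P2, P4, P5, P6}: 65 + 63 = 128
  {P2, P3} + {P1, P4, P5, P6}: 59 + 70 = 129
  … (31 splits in total)
  {P1, P2, P3, P4, P5} + {P6}: 85 + 16 = 101  ← best
Best: vehicle 1 Base → P2 → P4 → P1 → P5 → P3 → Base = 85; vehicle 2 Base → P6 → Base = 16; combined 101.

Minimum combined distance: 101 blocks.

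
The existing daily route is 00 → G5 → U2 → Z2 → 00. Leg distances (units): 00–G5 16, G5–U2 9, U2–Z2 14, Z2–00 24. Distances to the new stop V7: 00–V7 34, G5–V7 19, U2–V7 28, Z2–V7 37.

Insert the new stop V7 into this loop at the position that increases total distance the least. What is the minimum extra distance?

Minimum extra distance: 37, inserting V7 between 00 and G5.

Insertion cost between consecutive stops i–j is d(i,V7) + d(V7,j) − d(i,j):
  between 00 and G5: 34 + 19 − 16 = 37
  between G5 and U2: 19 + 28 − 9 = 38
  between U2 and Z2: 28 + 37 − 14 = 51
  between Z2 and 00: 37 + 34 − 24 = 47
Cheapest insertion is between 00 and G5, adding 37.
New total = 63 + 37 = 100.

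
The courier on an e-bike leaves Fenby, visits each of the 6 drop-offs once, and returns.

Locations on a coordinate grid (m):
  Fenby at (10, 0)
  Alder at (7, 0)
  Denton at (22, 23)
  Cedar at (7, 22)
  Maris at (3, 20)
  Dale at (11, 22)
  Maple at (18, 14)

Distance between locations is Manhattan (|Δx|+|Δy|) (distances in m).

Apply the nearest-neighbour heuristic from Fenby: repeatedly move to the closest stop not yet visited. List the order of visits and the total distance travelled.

108 m along Fenby → Alder → Cedar → Dale → Maris → Maple → Denton → Fenby.

Fenby → [Alder:3 / Maple:22 / Dale:23 / Cedar:25 / Maris:27 / Denton:35] → Alder (3)
Alder → [Cedar:22 / Maris:24 / Maple:25 / Dale:26 / Denton:38] → Cedar (22)
Cedar → [Dale:4 / Maris:6 / Denton:16 / Maple:19] → Dale (4)
Dale → [Maris:10 / Denton:12 / Maple:15] → Maris (10)
Maris → [Maple:21 / Denton:22] → Maple (21)
Maple → [Denton:13] → Denton (13)
Return Denton→Fenby: 35.
Total = 3 + 22 + 4 + 10 + 21 + 13 + 35 = 108.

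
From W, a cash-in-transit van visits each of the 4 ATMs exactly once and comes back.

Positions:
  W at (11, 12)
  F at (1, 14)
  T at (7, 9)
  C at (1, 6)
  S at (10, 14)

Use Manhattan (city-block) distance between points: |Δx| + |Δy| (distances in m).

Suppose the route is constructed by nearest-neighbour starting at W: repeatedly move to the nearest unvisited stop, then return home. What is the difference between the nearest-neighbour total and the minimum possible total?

Excess over optimum: 4 m.

From W: S=3, T=7, F=12, C=16 → choose S (3).
From S: T=8, F=9, C=17 → choose T (8).
From T: C=9, F=11 → choose C (9).
From C: F=8 → choose F (8).
NN route W → S → T → C → F → W costs 40.
Optimal: W → T → C → F → S → W costs 36 (by enumerating all 12 distinct tours).
Excess = 40 − 36 = 4.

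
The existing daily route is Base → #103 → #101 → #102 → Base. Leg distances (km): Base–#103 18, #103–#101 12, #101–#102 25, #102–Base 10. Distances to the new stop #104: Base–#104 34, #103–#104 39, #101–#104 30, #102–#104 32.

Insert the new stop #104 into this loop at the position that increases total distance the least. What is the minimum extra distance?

Adding 37 km by placing #104 on the #101–#102 leg.

Insertion cost between consecutive stops i–j is d(i,#104) + d(#104,j) − d(i,j):
  between Base and #103: 34 + 39 − 18 = 55
  between #103 and #101: 39 + 30 − 12 = 57
  between #101 and #102: 30 + 32 − 25 = 37
  between #102 and Base: 32 + 34 − 10 = 56
Cheapest insertion is between #101 and #102, adding 37.
New total = 65 + 37 = 102.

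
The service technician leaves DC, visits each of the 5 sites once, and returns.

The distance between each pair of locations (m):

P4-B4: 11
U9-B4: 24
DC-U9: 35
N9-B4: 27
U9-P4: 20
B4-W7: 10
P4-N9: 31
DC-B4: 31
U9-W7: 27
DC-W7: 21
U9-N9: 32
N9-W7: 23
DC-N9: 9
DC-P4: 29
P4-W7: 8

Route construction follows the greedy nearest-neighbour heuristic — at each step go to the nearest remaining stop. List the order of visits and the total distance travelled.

Total distance 110 m via the nearest-neighbour route DC → N9 → W7 → P4 → B4 → U9 → DC.

From DC: distances to unvisited — N9=9, W7=21, P4=29, B4=31, U9=35. Nearest is N9 (9).
From N9: distances to unvisited — W7=23, B4=27, P4=31, U9=32. Nearest is W7 (23).
From W7: distances to unvisited — P4=8, B4=10, U9=27. Nearest is P4 (8).
From P4: distances to unvisited — B4=11, U9=20. Nearest is B4 (11).
From B4: distances to unvisited — U9=24. Nearest is U9 (24).
Return U9→DC: 35.
Total = 9 + 23 + 8 + 11 + 24 + 35 = 110.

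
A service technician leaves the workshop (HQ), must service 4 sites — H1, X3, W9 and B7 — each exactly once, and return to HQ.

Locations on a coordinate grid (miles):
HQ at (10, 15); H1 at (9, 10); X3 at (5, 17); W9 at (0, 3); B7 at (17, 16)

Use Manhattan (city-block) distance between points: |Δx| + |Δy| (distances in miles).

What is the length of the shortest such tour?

HQ - H1 - X3 - W9 - B7 - HQ: 6+11+19+30+8 = 74
HQ - H1 - X3 - B7 - W9 - HQ: 6+11+13+30+22 = 82
HQ - H1 - W9 - X3 - B7 - HQ: 6+16+19+13+8 = 62
HQ - H1 - W9 - B7 - X3 - HQ: 6+16+30+13+7 = 72
HQ - H1 - B7 - X3 - W9 - HQ: 6+14+13+19+22 = 74
HQ - H1 - B7 - W9 - X3 - HQ: 6+14+30+19+7 = 76
HQ - X3 - H1 - W9 - B7 - HQ: 7+11+16+30+8 = 72
HQ - X3 - H1 - B7 - W9 - HQ: 7+11+14+30+22 = 84
HQ - X3 - W9 - H1 - B7 - HQ: 7+19+16+14+8 = 64
HQ - X3 - B7 - H1 - W9 - HQ: 7+13+14+16+22 = 72
HQ - W9 - H1 - X3 - B7 - HQ: 22+16+11+13+8 = 70
HQ - W9 - X3 - H1 - B7 - HQ: 22+19+11+14+8 = 74
The minimum is 62.
One optimal route: HQ → H1 → W9 → X3 → B7 → HQ (or its reverse).

Shortest round trip = 62 miles.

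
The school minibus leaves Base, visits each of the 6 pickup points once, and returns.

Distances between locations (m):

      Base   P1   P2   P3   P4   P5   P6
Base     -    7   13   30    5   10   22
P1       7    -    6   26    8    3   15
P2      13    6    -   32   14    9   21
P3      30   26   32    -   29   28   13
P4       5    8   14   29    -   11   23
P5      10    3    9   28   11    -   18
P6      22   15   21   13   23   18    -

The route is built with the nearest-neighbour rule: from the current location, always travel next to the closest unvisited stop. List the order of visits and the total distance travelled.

Nearest-neighbour total = 89 m; route Base → P4 → P1 → P5 → P2 → P6 → P3 → Base.

From Base: distances to unvisited — P4=5, P1=7, P5=10, P2=13, P6=22, P3=30. Nearest is P4 (5).
From P4: distances to unvisited — P1=8, P5=11, P2=14, P6=23, P3=29. Nearest is P1 (8).
From P1: distances to unvisited — P5=3, P2=6, P6=15, P3=26. Nearest is P5 (3).
From P5: distances to unvisited — P2=9, P6=18, P3=28. Nearest is P2 (9).
From P2: distances to unvisited — P6=21, P3=32. Nearest is P6 (21).
From P6: distances to unvisited — P3=13. Nearest is P3 (13).
Return P3→Base: 30.
Total = 5 + 8 + 3 + 9 + 21 + 13 + 30 = 89.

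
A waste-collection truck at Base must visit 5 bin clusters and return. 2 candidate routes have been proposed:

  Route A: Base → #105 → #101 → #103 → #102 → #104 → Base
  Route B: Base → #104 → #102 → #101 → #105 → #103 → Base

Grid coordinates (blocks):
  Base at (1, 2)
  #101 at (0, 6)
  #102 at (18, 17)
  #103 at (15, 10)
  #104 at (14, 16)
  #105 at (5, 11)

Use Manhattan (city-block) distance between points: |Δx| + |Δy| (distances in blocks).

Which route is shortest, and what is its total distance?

Route A: 13 + 10 + 19 + 10 + 5 + 27 = 84
Route B: 27 + 5 + 29 + 10 + 11 + 22 = 104

84 blocks — Route A is the shortest.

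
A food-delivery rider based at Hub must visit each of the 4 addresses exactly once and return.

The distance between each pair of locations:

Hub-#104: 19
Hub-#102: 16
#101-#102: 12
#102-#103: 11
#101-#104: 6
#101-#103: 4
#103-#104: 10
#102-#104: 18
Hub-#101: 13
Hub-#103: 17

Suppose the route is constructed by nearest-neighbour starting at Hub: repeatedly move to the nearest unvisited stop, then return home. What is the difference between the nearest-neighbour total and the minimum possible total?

From Hub: #101=13, #102=16, #103=17, #104=19 → choose #101 (13).
From #101: #103=4, #104=6, #102=12 → choose #103 (4).
From #103: #104=10, #102=11 → choose #104 (10).
From #104: #102=18 → choose #102 (18).
NN route Hub → #101 → #103 → #104 → #102 → Hub costs 61.
Optimal: Hub → #101 → #104 → #103 → #102 → Hub costs 56 (by enumerating all 12 distinct tours).
Excess = 61 − 56 = 5.

The nearest-neighbour route is 5 longer than optimal.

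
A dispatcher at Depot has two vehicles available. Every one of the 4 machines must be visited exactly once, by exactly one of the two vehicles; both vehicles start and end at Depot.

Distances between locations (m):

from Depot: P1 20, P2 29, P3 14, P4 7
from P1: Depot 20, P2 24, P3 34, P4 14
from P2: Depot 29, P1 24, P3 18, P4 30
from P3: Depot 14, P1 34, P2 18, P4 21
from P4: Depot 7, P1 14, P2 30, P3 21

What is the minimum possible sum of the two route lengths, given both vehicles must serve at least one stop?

Minimum combined distance: 90 m.

Try each way of splitting the stops between the two vehicles (each non-empty) and, for each split, find the best tour for each vehicle:
  {P1} + {P2, P3, P4}: 40 + 69 = 109
  {P2} + {P1, P3, P4}: 58 + 69 = 127
  {P1, P2} + {P3, P4}: 73 + 42 = 115
  {P3} + {P1, P2, P4}: 28 + 74 = 102
  {P1, P3} + {P2, P4}: 68 + 66 = 134
  {P2, P3} + {P1, P4}: 61 + 41 = 102
  … (7 splits in total)
  {P1, P2, P3} + {P4}: 76 + 14 = 90  ← best
Best: vehicle 1 Depot → P1 → P2 → P3 → Depot = 76; vehicle 2 Depot → P4 → Depot = 14; combined 90.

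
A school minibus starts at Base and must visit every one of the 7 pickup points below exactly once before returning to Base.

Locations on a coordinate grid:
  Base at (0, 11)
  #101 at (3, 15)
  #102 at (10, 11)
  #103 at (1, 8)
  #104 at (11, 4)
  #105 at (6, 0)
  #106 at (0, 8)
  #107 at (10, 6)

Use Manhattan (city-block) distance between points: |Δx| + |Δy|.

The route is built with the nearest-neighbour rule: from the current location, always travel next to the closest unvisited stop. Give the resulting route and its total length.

Total distance 58 via the nearest-neighbour route Base → #106 → #103 → #101 → #102 → #107 → #104 → #105 → Base.

At Base the remaining stops are #106 3, #103 4, #101 7, #102 10, #107 15, #105 17, #104 18; go to #106.
At #106 the remaining stops are #103 1, #101 10, #107 12, #102 13, #105 14, #104 15; go to #103.
At #103 the remaining stops are #101 9, #107 11, #102 12, #105 13, #104 14; go to #101.
At #101 the remaining stops are #102 11, #107 16, #105 18, #104 19; go to #102.
At #102 the remaining stops are #107 5, #104 8, #105 15; go to #107.
At #107 the remaining stops are #104 3, #105 10; go to #104.
At #104 the remaining stops are #105 9; go to #105.
Return #105→Base: 17.
Total = 3 + 1 + 9 + 11 + 5 + 3 + 9 + 17 = 58.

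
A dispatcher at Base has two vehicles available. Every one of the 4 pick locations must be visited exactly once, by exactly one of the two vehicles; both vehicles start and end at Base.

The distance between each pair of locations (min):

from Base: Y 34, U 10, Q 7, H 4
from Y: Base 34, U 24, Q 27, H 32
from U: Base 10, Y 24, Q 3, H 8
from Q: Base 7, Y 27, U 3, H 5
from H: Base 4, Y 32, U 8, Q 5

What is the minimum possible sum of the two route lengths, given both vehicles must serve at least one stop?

76 min — the smallest possible combined total.

There are 2^3 − 1 = 7 ways to divide the 4 stops into two non-empty groups. For each, the best each vehicle can do is its own shortest tour through its group:
  {Y} + {U, Q, H}: 68 + 22 = 90
  {U} + {Y, Q, H}: 20 + 70 = 90
  {Y, U} + {Q, H}: 68 + 16 = 84
  {Q} + {Y, U, H}: 14 + 70 = 84
  {Y, Q} + {U, H}: 68 + 22 = 90
  {U, Q} + {Y, H}: 20 + 70 = 90
  … (7 splits in total)
  {Y, U, Q} + {H}: 68 + 8 = 76  ← best
Best: vehicle 1 Base → Y → U → Q → Base = 68; vehicle 2 Base → H → Base = 8; combined 76.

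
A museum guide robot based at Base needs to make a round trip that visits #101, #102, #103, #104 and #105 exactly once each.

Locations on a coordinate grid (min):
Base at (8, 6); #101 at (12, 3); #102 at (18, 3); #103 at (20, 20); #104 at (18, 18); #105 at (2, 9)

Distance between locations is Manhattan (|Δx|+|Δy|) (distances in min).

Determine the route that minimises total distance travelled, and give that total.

70 min — the shortest possible round trip.

There are 60 distinct closed tours to check (reversals are equivalent).
Base→#101→#102→#103→#104→#105→Base: 7+6+19+4+25+9 = 70
Base→#101→#102→#103→#105→#104→Base: 7+6+19+29+25+22 = 108
Base→#101→#102→#104→#103→#105→Base: 7+6+15+4+29+9 = 70
Base→#101→#102→#104→#105→#103→Base: 7+6+15+25+29+26 = 108
Base→#101→#102→#105→#103→#104→Base: 7+6+22+29+4+22 = 90
Base→#101→#102→#105→#104→#103→Base: 7+6+22+25+4+26 = 90
Base→#101→#103→#102→#104→#105→Base: 7+25+19+15+25+9 = 100
Base→#101→#103→#102→#105→#104→Base: 7+25+19+22+25+22 = 120
Base→#101→#103→#104→#102→#105→Base: 7+25+4+15+22+9 = 82
Base→#101→#103→#104→#105→#102→Base: 7+25+4+25+22+13 = 96
Base→#101→#103→#105→#102→#104→Base: 7+25+29+22+15+22 = 120
Base→#101→#103→#105→#104→#102→Base: 7+25+29+25+15+13 = 114
Base→#101→#104→#102→#103→#105→Base: 7+21+15+19+29+9 = 100
Base→#101→#104→#102→#105→#103→Base: 7+21+15+22+29+26 = 120
… (46 more)
The minimum is 70.
One optimal route: Base → #101 → #102 → #103 → #104 → #105 → Base (or its reverse).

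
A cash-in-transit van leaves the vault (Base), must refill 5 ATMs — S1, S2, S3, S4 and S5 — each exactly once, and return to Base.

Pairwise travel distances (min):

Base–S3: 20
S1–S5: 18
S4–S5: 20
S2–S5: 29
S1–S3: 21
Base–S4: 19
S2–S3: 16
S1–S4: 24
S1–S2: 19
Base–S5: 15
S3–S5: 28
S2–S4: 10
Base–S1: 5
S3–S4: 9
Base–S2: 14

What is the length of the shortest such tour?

Minimum total distance: 82 min.

With 5 stops there are 5!/2 = 60 distinct round trips (a route and its reverse cost the same).
Base - S1 - S2 - S3 - S4 - S5 - Base: 5+19+16+9+20+15 = 84
Base - S1 - S2 - S3 - S5 - S4 - Base: 5+19+16+28+20+19 = 107
Base - S1 - S2 - S4 - S3 - S5 - Base: 5+19+10+9+28+15 = 86
Base - S1 - S2 - S4 - S5 - S3 - Base: 5+19+10+20+28+20 = 102
Base - S1 - S2 - S5 - S3 - S4 - Base: 5+19+29+28+9+19 = 109
Base - S1 - S2 - S5 - S4 - S3 - Base: 5+19+29+20+9+20 = 102
Base - S1 - S3 - S2 - S4 - S5 - Base: 5+21+16+10+20+15 = 87
Base - S1 - S3 - S2 - S5 - S4 - Base: 5+21+16+29+20+19 = 110
Base - S1 - S3 - S4 - S2 - S5 - Base: 5+21+9+10+29+15 = 89
Base - S1 - S3 - S4 - S5 - S2 - Base: 5+21+9+20+29+14 = 98
Base - S1 - S3 - S5 - S2 - S4 - Base: 5+21+28+29+10+19 = 112
Base - S1 - S3 - S5 - S4 - S2 - Base: 5+21+28+20+10+14 = 98
Base - S1 - S4 - S2 - S3 - S5 - Base: 5+24+10+16+28+15 = 98
Base - S1 - S4 - S2 - S5 - S3 - Base: 5+24+10+29+28+20 = 116
… (46 more)
Base - S1 - S5 - S4 - S3 - S2 - Base: 5+18+20+9+16+14 = 82  ← best
The minimum is 82.
One optimal route: Base → S1 → S5 → S4 → S3 → S2 → Base (or its reverse).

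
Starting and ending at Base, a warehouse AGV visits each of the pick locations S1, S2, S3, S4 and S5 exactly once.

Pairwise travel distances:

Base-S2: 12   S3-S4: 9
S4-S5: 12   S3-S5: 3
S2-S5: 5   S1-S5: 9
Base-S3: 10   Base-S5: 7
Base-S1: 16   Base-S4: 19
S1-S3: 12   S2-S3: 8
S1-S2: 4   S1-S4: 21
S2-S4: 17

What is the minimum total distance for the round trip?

There are 60 distinct closed tours to check (reversals are equivalent).
Base - S1 - S2 - S3 - S4 - S5 - Base: 16+4+8+9+12+7 = 56
Base - S1 - S2 - S3 - S5 - S4 - Base: 16+4+8+3+12+19 = 62
Base - S1 - S2 - S4 - S3 - S5 - Base: 16+4+17+9+3+7 = 56
Base - S1 - S2 - S4 - S5 - S3 - Base: 16+4+17+12+3+10 = 62
Base - S1 - S2 - S5 - S3 - S4 - Base: 16+4+5+3+9+19 = 56
Base - S1 - S2 - S5 - S4 - S3 - Base: 16+4+5+12+9+10 = 56
Base - S1 - S3 - S2 - S4 - S5 - Base: 16+12+8+17+12+7 = 72
Base - S1 - S3 - S2 - S5 - S4 - Base: 16+12+8+5+12+19 = 72
Base - S1 - S3 - S4 - S2 - S5 - Base: 16+12+9+17+5+7 = 66
Base - S1 - S3 - S4 - S5 - S2 - Base: 16+12+9+12+5+12 = 66
Base - S1 - S3 - S5 - S2 - S4 - Base: 16+12+3+5+17+19 = 72
Base - S1 - S3 - S5 - S4 - S2 - Base: 16+12+3+12+17+12 = 72
Base - S1 - S4 - S2 - S3 - S5 - Base: 16+21+17+8+3+7 = 72
Base - S1 - S4 - S2 - S5 - S3 - Base: 16+21+17+5+3+10 = 72
… (46 more)
The minimum is 56.
One optimal route: Base → S1 → S2 → S3 → S4 → S5 → Base (or its reverse).

Minimum total distance: 56.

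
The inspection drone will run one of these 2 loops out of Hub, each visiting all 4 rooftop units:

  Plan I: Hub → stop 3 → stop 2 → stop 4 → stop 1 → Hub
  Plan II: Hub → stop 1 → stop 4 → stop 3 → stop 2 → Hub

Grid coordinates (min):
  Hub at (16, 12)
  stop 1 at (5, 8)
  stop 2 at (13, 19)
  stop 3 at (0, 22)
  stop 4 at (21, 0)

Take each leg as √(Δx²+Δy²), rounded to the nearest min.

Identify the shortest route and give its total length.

81 min — Plan II is the shortest.

Plan I: 19 + 13 + 21 + 18 + 12 = 83
Plan II: 12 + 18 + 30 + 13 + 8 = 81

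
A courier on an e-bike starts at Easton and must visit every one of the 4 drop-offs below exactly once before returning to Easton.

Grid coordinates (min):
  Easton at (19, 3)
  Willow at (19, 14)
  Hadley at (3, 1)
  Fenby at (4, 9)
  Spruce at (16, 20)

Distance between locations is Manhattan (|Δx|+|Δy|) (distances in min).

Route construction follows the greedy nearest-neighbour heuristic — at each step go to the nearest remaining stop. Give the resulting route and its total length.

At Easton the remaining stops are Willow 11, Hadley 18, Spruce 20, Fenby 21; go to Willow.
At Willow the remaining stops are Spruce 9, Fenby 20, Hadley 29; go to Spruce.
At Spruce the remaining stops are Fenby 23, Hadley 32; go to Fenby.
At Fenby the remaining stops are Hadley 9; go to Hadley.
Return Hadley→Easton: 18.
Total = 11 + 9 + 23 + 9 + 18 = 70.

Nearest-neighbour total = 70 min; route Easton → Willow → Spruce → Fenby → Hadley → Easton.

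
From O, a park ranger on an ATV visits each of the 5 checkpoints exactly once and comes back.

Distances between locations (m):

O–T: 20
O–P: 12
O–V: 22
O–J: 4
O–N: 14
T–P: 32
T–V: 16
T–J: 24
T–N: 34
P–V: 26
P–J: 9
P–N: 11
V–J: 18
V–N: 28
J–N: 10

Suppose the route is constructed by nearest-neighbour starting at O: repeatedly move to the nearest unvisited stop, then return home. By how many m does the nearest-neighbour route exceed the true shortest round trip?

The nearest-neighbour route is 1 m longer than optimal.

O: J=4, P=12, N=14, T=20, V=22 ⇒ J
J: P=9, N=10, V=18, T=24 ⇒ P
P: N=11, V=26, T=32 ⇒ N
N: V=28, T=34 ⇒ V
V: T=16 ⇒ T
NN route O → J → P → N → V → T → O costs 88.
Optimal: O → T → V → P → N → J → O costs 87 (by enumerating all 60 distinct tours).
Excess = 88 − 87 = 1.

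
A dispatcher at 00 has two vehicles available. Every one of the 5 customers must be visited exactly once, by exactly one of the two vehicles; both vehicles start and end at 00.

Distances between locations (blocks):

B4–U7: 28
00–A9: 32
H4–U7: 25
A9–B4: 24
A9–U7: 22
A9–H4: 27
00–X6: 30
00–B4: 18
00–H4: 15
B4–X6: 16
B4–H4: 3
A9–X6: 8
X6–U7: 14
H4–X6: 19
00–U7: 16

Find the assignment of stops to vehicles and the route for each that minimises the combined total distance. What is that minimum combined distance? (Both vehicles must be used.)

Try each way of splitting the stops between the two vehicles (each non-empty) and, for each split, find the best tour for each vehicle:
  {A9} + {B4, H4, X6, U7}: 64 + 64 = 128
  {B4} + {A9, H4, X6, U7}: 36 + 80 = 116
  {A9, B4} + {H4, X6, U7}: 74 + 64 = 138
  {H4} + {A9, B4, X6, U7}: 30 + 80 = 110
  {A9, H4} + {B4, X6, U7}: 74 + 64 = 138
  {B4, H4} + {A9, X6, U7}: 36 + 70 = 106
  … (15 splits in total)
Best: vehicle 1 00 → B4 → H4 → 00 = 36; vehicle 2 00 → A9 → X6 → U7 → 00 = 70; combined 106.

106 blocks — the smallest possible combined total.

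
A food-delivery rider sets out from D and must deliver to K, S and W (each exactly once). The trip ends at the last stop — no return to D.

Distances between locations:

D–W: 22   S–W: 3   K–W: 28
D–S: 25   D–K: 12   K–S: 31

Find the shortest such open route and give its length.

Minimum one-way distance = 43.

There are 3! = 6 possible orderings.
D→K→S→W: 12+31+3 = 46
D→K→W→S: 12+28+3 = 43
D→S→K→W: 25+31+28 = 84
D→S→W→K: 25+3+28 = 56
D→W→K→S: 22+28+31 = 81
D→W→S→K: 22+3+31 = 56
The minimum is 43.
One shortest path: D → K → W → S.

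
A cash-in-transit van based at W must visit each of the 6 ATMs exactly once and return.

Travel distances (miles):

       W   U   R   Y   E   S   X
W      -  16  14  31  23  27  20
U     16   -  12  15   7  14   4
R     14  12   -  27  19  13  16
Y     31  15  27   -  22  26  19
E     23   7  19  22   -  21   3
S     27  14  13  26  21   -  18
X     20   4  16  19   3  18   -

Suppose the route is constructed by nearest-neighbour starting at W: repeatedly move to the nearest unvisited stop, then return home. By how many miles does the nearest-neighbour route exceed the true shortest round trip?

W: R=14, U=16, X=20, E=23, S=27, Y=31 ⇒ R
R: U=12, S=13, X=16, E=19, Y=27 ⇒ U
U: X=4, E=7, S=14, Y=15 ⇒ X
X: E=3, S=18, Y=19 ⇒ E
E: S=21, Y=22 ⇒ S
S: Y=26 ⇒ Y
NN route W → R → U → X → E → S → Y → W costs 111.
Optimal: W → U → E → X → Y → S → R → W costs 98 (by enumerating all 360 distinct tours).
Excess = 111 − 98 = 13.

Excess over optimum: 13 miles.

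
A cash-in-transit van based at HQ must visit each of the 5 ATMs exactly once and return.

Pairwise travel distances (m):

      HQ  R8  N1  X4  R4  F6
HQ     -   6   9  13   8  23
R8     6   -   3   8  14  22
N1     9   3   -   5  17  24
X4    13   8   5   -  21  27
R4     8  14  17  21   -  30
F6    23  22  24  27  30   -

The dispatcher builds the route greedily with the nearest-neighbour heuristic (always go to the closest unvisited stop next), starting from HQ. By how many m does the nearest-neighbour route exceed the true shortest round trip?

From HQ: R8=6, R4=8, N1=9, X4=13, F6=23 → choose R8 (6).
From R8: N1=3, X4=8, R4=14, F6=22 → choose N1 (3).
From N1: X4=5, R4=17, F6=24 → choose X4 (5).
From X4: R4=21, F6=27 → choose R4 (21).
From R4: F6=30 → choose F6 (30).
NN route HQ → R8 → N1 → X4 → R4 → F6 → HQ costs 88.
Optimal: HQ → R8 → N1 → X4 → F6 → R4 → HQ costs 79 (by enumerating all 60 distinct tours).
Excess = 88 − 79 = 9.

The nearest-neighbour route is 9 m longer than optimal.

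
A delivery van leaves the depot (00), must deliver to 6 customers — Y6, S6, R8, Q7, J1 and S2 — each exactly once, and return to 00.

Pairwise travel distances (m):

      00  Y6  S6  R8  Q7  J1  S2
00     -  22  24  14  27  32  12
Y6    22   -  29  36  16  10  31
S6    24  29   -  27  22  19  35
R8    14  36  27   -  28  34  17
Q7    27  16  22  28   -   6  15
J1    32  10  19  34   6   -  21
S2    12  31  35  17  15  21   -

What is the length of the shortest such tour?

There are 360 distinct closed tours to check (reversals are equivalent).
00→Y6→S6→R8→Q7→J1→S2→00: 22+29+27+28+6+21+12 = 145
00→Y6→S6→R8→Q7→S2→J1→00: 22+29+27+28+15+21+32 = 174
00→Y6→S6→R8→J1→Q7→S2→00: 22+29+27+34+6+15+12 = 145
00→Y6→S6→R8→J1→S2→Q7→00: 22+29+27+34+21+15+27 = 175
00→Y6→S6→R8→S2→Q7→J1→00: 22+29+27+17+15+6+32 = 148
00→Y6→S6→R8→S2→J1→Q7→00: 22+29+27+17+21+6+27 = 149
00→Y6→S6→Q7→R8→J1→S2→00: 22+29+22+28+34+21+12 = 168
00→Y6→S6→Q7→R8→S2→J1→00: 22+29+22+28+17+21+32 = 171
… (352 more)
00→R8→S6→Y6→J1→Q7→S2→00: 14+27+29+10+6+15+12 = 113  ← best
The minimum is 113.
One optimal route: 00 → R8 → S6 → Y6 → J1 → Q7 → S2 → 00 (or its reverse).

Shortest round trip = 113 m.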